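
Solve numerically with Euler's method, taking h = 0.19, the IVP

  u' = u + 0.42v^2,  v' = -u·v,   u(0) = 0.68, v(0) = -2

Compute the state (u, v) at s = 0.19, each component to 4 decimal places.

1.1284, -1.7416

Euler on (u,v): u_{n+1} = u_n + h·u', v_{n+1} = v_n + h·v'.
0.000000: (0.680000, -2.000000); f=(2.360000, 1.360000) → (1.128400, -1.741600)
(u(0.19), v(0.19)) ≈ (1.1284, -1.7416)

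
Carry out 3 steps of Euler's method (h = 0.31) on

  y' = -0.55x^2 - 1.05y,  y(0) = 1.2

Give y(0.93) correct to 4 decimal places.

Euler: y_{n+1} = y_n + h·f(x_n, y_n).
x=0.000000, y=1.200000: f=-1.260000 → y ← 1.200000 + 0.31·(-1.260000) = 0.809400
x=0.310000, y=0.809400: f=-0.902725 → y ← 0.809400 + 0.31·(-0.902725) = 0.529555
x=0.620000, y=0.529555: f=-0.767453 → y ← 0.529555 + 0.31·(-0.767453) = 0.291645
y(0.93) ≈ 0.2916

0.2916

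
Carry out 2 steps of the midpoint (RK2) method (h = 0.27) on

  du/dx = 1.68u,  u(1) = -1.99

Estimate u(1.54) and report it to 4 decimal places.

Midpoint: k1 = f(x_n, u_n); k2 = f(x_n + h/2, u_n + (h/2)·k1); u_{n+1} = u_n + h·k2.
x=1.000000, u=-1.990000:
  k1 = f(1.000000, -1.990000) = -3.343200
  k2 = f(1.135000, -2.441332) = -4.101438
  u ← -1.990000 + 0.27·(-4.101438) = -3.097388
x=1.270000, u=-3.097388:
  k1 = f(1.270000, -3.097388) = -5.203612
  k2 = f(1.405000, -3.799876) = -6.383791
  u ← -3.097388 + 0.27·(-6.383791) = -4.821012
u(1.54) ≈ -4.8210

-4.8210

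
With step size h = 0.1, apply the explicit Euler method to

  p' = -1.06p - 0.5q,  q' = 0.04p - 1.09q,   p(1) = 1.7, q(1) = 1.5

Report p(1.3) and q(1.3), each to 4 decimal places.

1.0346, 1.0765

Euler on (p,q): p_{n+1} = p_n + h·p', q_{n+1} = q_n + h·q'.
1.000000: (1.700000, 1.500000); f=(-2.552000, -1.567000) → (1.444800, 1.343300)
1.100000: (1.444800, 1.343300); f=(-2.203138, -1.406405) → (1.224486, 1.202659)
1.200000: (1.224486, 1.202659); f=(-1.899285, -1.261919) → (1.034558, 1.076468)
(p(1.3), q(1.3)) ≈ (1.0346, 1.0765)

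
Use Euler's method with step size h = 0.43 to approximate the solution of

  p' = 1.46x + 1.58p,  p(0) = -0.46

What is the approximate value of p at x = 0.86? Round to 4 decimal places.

Euler: p_{n+1} = p_n + h·f(x_n, p_n).
x=0.000000, p=-0.460000: f=-0.726800 → p ← -0.460000 + 0.43·(-0.726800) = -0.772524
x=0.430000, p=-0.772524: f=-0.592788 → p ← -0.772524 + 0.43·(-0.592788) = -1.027423
p(0.86) ≈ -1.0274

-1.0274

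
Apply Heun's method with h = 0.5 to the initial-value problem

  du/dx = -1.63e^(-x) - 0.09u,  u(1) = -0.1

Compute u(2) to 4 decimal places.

-0.4572

Heun: k1 = f(x_n, u_n); k2 = f(x_n + h, u_n + h·k1); u_{n+1} = u_n + (h/2)·(k1 + k2).
x=1.000000, u=-0.100000:
  k1 = f(1.000000, -0.100000) = -0.590643
  k2 = f(1.500000, -0.395322) = -0.328123
  u ← -0.100000 + (0.5/2)·(-0.590643 + (-0.328123)) = -0.329692
x=1.500000, u=-0.329692:
  k1 = f(1.500000, -0.329692) = -0.334030
  k2 = f(2.000000, -0.496707) = -0.175893
  u ← -0.329692 + (0.5/2)·(-0.334030 + (-0.175893)) = -0.457172
u(2) ≈ -0.4572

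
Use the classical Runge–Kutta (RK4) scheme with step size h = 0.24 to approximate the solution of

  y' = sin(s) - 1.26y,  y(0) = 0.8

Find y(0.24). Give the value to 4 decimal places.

RK4: k1 = f(s_n, y_n); k2 = f(s_n + h/2, y_n + (h/2)·k1); k3 = f(s_n + h/2, y_n + (h/2)·k2); k4 = f(s_n + h, y_n + h·k3); y_{n+1} = y_n + (h/6)·(k1 + 2k2 + 2k3 + k4).
s=0.000000, y=0.800000:
  k1 = f(0.000000, 0.800000) = -1.008000
  k2 = f(0.120000, 0.679040) = -0.735878
  k3 = f(0.120000, 0.711695) = -0.777023
  k4 = f(0.240000, 0.613514) = -0.535326
  y ← 0.800000 + (0.24/6)·(k1 + 2k2 + 2k3 + k4) = 0.617235
y(0.24) ≈ 0.6172

0.6172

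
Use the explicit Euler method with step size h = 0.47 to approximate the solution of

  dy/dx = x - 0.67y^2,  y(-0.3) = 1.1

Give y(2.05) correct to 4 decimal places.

Euler: y_{n+1} = y_n + h·f(x_n, y_n).
x=-0.300000, y=1.100000: f=-1.110700 → y ← 1.100000 + 0.47·(-1.110700) = 0.577971
x=0.170000, y=0.577971: f=-0.053814 → y ← 0.577971 + 0.47·(-0.053814) = 0.552679
x=0.640000, y=0.552679: f=0.435346 → y ← 0.552679 + 0.47·0.435346 = 0.757291
x=1.110000, y=0.757291: f=0.725762 → y ← 0.757291 + 0.47·0.725762 = 1.098399
x=1.580000, y=1.098399: f=0.771658 → y ← 1.098399 + 0.47·0.771658 = 1.461078
y(2.05) ≈ 1.4611

1.4611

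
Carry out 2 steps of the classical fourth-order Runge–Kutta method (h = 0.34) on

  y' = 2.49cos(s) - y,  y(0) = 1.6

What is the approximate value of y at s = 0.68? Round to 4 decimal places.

RK4: k1 = f(s_n, y_n); k2 = f(s_n + h/2, y_n + (h/2)·k1); k3 = f(s_n + h/2, y_n + (h/2)·k2); k4 = f(s_n + h, y_n + h·k3); y_{n+1} = y_n + (h/6)·(k1 + 2k2 + 2k3 + k4).
s=0.000000, y=1.600000:
  k1 = f(0.000000, 1.600000) = 0.890000
  k2 = f(0.170000, 1.751300) = 0.702806
  k3 = f(0.170000, 1.719477) = 0.734629
  k4 = f(0.340000, 1.849774) = 0.497685
  y ← 1.600000 + (0.34/6)·(k1 + 2k2 + 2k3 + k4) = 1.841545
s=0.340000, y=1.841545:
  k1 = f(0.340000, 1.841545) = 0.505914
  k2 = f(0.510000, 1.927550) = 0.245584
  k3 = f(0.510000, 1.883294) = 0.289840
  k4 = f(0.680000, 1.940090) = -0.003934
  y ← 1.841545 + (0.34/6)·(k1 + 2k2 + 2k3 + k4) = 1.930672
y(0.68) ≈ 1.9307

1.9307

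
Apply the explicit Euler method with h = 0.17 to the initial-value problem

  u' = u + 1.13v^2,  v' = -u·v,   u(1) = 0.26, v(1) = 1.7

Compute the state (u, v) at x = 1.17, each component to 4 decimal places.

Euler on (u,v): u_{n+1} = u_n + h·u', v_{n+1} = v_n + h·v'.
1.000000: (0.260000, 1.700000); f=(3.525700, -0.442000) → (0.859369, 1.624860)
(u(1.17), v(1.17)) ≈ (0.8594, 1.6249)

0.8594, 1.6249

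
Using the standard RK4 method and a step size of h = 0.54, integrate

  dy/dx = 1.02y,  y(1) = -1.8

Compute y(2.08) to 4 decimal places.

RK4: k1 = f(x_n, y_n); k2 = f(x_n + h/2, y_n + (h/2)·k1); k3 = f(x_n + h/2, y_n + (h/2)·k2); k4 = f(x_n + h, y_n + h·k3); y_{n+1} = y_n + (h/6)·(k1 + 2k2 + 2k3 + k4).
x=1.000000, y=-1.800000:
  k1 = f(1.000000, -1.800000) = -1.836000
  k2 = f(1.270000, -2.295720) = -2.341634
  k3 = f(1.270000, -2.432241) = -2.480886
  k4 = f(1.540000, -3.139679) = -3.202472
  y ← -1.800000 + (0.54/6)·(k1 + 2k2 + 2k3 + k4) = -3.121516
x=1.540000, y=-3.121516:
  k1 = f(1.540000, -3.121516) = -3.183947
  k2 = f(1.810000, -3.981182) = -4.060805
  k3 = f(1.810000, -4.217934) = -4.302292
  k4 = f(2.080000, -5.444754) = -5.553649
  y ← -3.121516 + (0.54/6)·(k1 + 2k2 + 2k3 + k4) = -5.413257
y(2.08) ≈ -5.4133

-5.4133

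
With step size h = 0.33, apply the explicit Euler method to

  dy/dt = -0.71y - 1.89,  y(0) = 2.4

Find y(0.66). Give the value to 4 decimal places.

0.3058

Euler: y_{n+1} = y_n + h·f(t_n, y_n).
t=0.000000, y=2.400000: f=-3.594000 → y ← 2.400000 + 0.33·(-3.594000) = 1.213980
t=0.330000, y=1.213980: f=-2.751926 → y ← 1.213980 + 0.33·(-2.751926) = 0.305844
y(0.66) ≈ 0.3058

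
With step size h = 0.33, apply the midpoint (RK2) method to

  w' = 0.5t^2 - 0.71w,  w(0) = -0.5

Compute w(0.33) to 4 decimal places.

Midpoint: k1 = f(t_n, w_n); k2 = f(t_n + h/2, w_n + (h/2)·k1); w_{n+1} = w_n + h·k2.
t=0.000000, w=-0.500000:
  k1 = f(0.000000, -0.500000) = 0.355000
  k2 = f(0.165000, -0.441425) = 0.327024
  w ← -0.500000 + 0.33·0.327024 = -0.392082
w(0.33) ≈ -0.3921

-0.3921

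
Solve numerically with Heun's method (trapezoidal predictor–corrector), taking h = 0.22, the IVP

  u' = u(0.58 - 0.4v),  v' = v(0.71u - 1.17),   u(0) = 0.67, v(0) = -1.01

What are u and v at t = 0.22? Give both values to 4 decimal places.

Heun on (u,v): k1 = f(t_n, state_n); k2 = f(t_n + h, state_n + h·k1); state_{n+1} = state_n + (h/2)·(k1 + k2).
0.000000: (0.670000, -1.010000)
  k1 = (0.659280, 0.701243)
  predictor → (0.815042, -0.855727)
  k2 = (0.751705, 0.506009)
  → (0.825208, -0.877202)
(u(0.22), v(0.22)) ≈ (0.8252, -0.8772)

0.8252, -0.8772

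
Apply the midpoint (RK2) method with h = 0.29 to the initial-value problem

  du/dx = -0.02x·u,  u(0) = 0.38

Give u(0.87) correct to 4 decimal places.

0.3771

Midpoint: k1 = f(x_n, u_n); k2 = f(x_n + h/2, u_n + (h/2)·k1); u_{n+1} = u_n + h·k2.
x=0.000000, u=0.380000:
  k1 = f(0.000000, 0.380000) = 0.000000
  k2 = f(0.145000, 0.380000) = -0.001102
  u ← 0.380000 + 0.29·(-0.001102) = 0.379680
x=0.290000, u=0.379680:
  k1 = f(0.290000, 0.379680) = -0.002202
  k2 = f(0.435000, 0.379361) = -0.003300
  u ← 0.379680 + 0.29·(-0.003300) = 0.378723
x=0.580000, u=0.378723:
  k1 = f(0.580000, 0.378723) = -0.004393
  k2 = f(0.725000, 0.378086) = -0.005482
  u ← 0.378723 + 0.29·(-0.005482) = 0.377133
u(0.87) ≈ 0.3771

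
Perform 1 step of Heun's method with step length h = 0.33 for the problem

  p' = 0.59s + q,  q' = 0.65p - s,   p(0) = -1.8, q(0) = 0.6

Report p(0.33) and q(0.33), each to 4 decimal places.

-1.6336, 0.1807

Heun on (p,q): k1 = f(s_n, state_n); k2 = f(s_n + h, state_n + h·k1); state_{n+1} = state_n + (h/2)·(k1 + k2).
0.000000: (-1.800000, 0.600000)
  k1 = (0.600000, -1.170000)
  predictor → (-1.602000, 0.213900)
  k2 = (0.408600, -1.371300)
  → (-1.633581, 0.180685)
(p(0.33), q(0.33)) ≈ (-1.6336, 0.1807)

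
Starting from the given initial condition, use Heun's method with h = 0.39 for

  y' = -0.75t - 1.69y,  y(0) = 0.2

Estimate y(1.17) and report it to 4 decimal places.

-0.2675

Heun: k1 = f(t_n, y_n); k2 = f(t_n + h, y_n + h·k1); y_{n+1} = y_n + (h/2)·(k1 + k2).
t=0.000000, y=0.200000:
  k1 = f(0.000000, 0.200000) = -0.338000
  k2 = f(0.390000, 0.068180) = -0.407724
  y ← 0.200000 + (0.39/2)·(-0.338000 + (-0.407724)) = 0.054584
t=0.390000, y=0.054584:
  k1 = f(0.390000, 0.054584) = -0.384747
  k2 = f(0.780000, -0.095467) = -0.423660
  y ← 0.054584 + (0.39/2)·(-0.384747 + (-0.423660)) = -0.103056
t=0.780000, y=-0.103056:
  k1 = f(0.780000, -0.103056) = -0.410836
  k2 = f(1.170000, -0.263282) = -0.432554
  y ← -0.103056 + (0.39/2)·(-0.410836 + (-0.432554)) = -0.267517
y(1.17) ≈ -0.2675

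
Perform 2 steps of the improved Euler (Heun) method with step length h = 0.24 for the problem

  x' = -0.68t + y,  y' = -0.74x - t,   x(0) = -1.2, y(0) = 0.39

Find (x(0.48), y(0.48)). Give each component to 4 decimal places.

-1.0068, 0.6665

Heun on (x,y): k1 = f(t_n, state_n); k2 = f(t_n + h, state_n + h·k1); state_{n+1} = state_n + (h/2)·(k1 + k2).
0.000000: (-1.200000, 0.390000)
  k1 = (0.390000, 0.888000)
  predictor → (-1.106400, 0.603120)
  k2 = (0.439920, 0.578736)
  → (-1.100410, 0.566008)
0.240000: (-1.100410, 0.566008)
  k1 = (0.402808, 0.574303)
  predictor → (-1.003736, 0.703841)
  k2 = (0.377441, 0.262764)
  → (-1.006780, 0.666456)
(x(0.48), y(0.48)) ≈ (-1.0068, 0.6665)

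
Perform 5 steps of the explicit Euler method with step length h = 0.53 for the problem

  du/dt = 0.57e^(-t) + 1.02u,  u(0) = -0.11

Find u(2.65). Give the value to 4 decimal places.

1.7769

Euler: u_{n+1} = u_n + h·f(t_n, u_n).
t=0.000000, u=-0.110000: f=0.457800 → u ← -0.110000 + 0.53·0.457800 = 0.132634
t=0.530000, u=0.132634: f=0.470792 → u ← 0.132634 + 0.53·0.470792 = 0.382154
t=1.060000, u=0.382154: f=0.587276 → u ← 0.382154 + 0.53·0.587276 = 0.693410
t=1.590000, u=0.693410: f=0.823516 → u ← 0.693410 + 0.53·0.823516 = 1.129873
t=2.120000, u=1.129873: f=1.220889 → u ← 1.129873 + 0.53·1.220889 = 1.776944
u(2.65) ≈ 1.7769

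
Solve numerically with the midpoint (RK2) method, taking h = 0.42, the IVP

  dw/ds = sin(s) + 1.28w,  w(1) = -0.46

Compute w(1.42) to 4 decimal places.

-0.2858

Midpoint: k1 = f(s_n, w_n); k2 = f(s_n + h/2, w_n + (h/2)·k1); w_{n+1} = w_n + h·k2.
s=1.000000, w=-0.460000:
  k1 = f(1.000000, -0.460000) = 0.252671
  k2 = f(1.210000, -0.406939) = 0.414734
  w ← -0.460000 + 0.42·0.414734 = -0.285812
w(1.42) ≈ -0.2858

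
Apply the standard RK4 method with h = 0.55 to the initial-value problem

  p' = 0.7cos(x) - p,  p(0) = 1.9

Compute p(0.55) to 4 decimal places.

1.3760

RK4: k1 = f(x_n, p_n); k2 = f(x_n + h/2, p_n + (h/2)·k1); k3 = f(x_n + h/2, p_n + (h/2)·k2); k4 = f(x_n + h, p_n + h·k3); p_{n+1} = p_n + (h/6)·(k1 + 2k2 + 2k3 + k4).
x=0.000000, p=1.900000:
  k1 = f(0.000000, 1.900000) = -1.200000
  k2 = f(0.275000, 1.570000) = -0.896302
  k3 = f(0.275000, 1.653517) = -0.979819
  k4 = f(0.550000, 1.361099) = -0.764332
  p ← 1.900000 + (0.55/6)·(k1 + 2k2 + 2k3 + k4) = 1.375981
p(0.55) ≈ 1.3760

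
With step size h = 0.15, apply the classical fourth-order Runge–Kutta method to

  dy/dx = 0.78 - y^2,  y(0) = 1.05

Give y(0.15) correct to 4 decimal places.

RK4: k1 = f(x_n, y_n); k2 = f(x_n + h/2, y_n + (h/2)·k1); k3 = f(x_n + h/2, y_n + (h/2)·k2); k4 = f(x_n + h, y_n + h·k3); y_{n+1} = y_n + (h/6)·(k1 + 2k2 + 2k3 + k4).
x=0.000000, y=1.050000:
  k1 = f(0.000000, 1.050000) = -0.322500
  k2 = f(0.075000, 1.025813) = -0.272291
  k3 = f(0.075000, 1.029578) = -0.280031
  k4 = f(0.150000, 1.007995) = -0.236055
  y ← 1.050000 + (0.15/6)·(k1 + 2k2 + 2k3 + k4) = 1.008420
y(0.15) ≈ 1.0084

1.0084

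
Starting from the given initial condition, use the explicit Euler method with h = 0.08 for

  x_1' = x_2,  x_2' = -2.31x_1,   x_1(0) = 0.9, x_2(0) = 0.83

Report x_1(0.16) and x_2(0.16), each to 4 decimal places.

1.0195, 0.4851

Euler on (x_1,x_2): x_1_{n+1} = x_1_n + h·x_1', x_2_{n+1} = x_2_n + h·x_2'.
0.000000: (0.900000, 0.830000); f=(0.830000, -2.079000) → (0.966400, 0.663680)
0.080000: (0.966400, 0.663680); f=(0.663680, -2.232384) → (1.019494, 0.485089)
(x_1(0.16), x_2(0.16)) ≈ (1.0195, 0.4851)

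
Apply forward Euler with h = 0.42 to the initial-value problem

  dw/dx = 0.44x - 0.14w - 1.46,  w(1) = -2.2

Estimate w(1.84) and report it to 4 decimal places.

-2.7029

Euler: w_{n+1} = w_n + h·f(x_n, w_n).
x=1.000000, w=-2.200000: f=-0.712000 → w ← -2.200000 + 0.42·(-0.712000) = -2.499040
x=1.420000, w=-2.499040: f=-0.485334 → w ← -2.499040 + 0.42·(-0.485334) = -2.702880
w(1.84) ≈ -2.7029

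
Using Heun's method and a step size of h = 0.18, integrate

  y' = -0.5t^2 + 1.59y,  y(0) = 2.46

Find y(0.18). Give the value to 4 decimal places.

3.2633

Heun: k1 = f(t_n, y_n); k2 = f(t_n + h, y_n + h·k1); y_{n+1} = y_n + (h/2)·(k1 + k2).
t=0.000000, y=2.460000:
  k1 = f(0.000000, 2.460000) = 3.911400
  k2 = f(0.180000, 3.164052) = 5.014643
  y ← 2.460000 + (0.18/2)·(3.911400 + 5.014643) = 3.263344
y(0.18) ≈ 3.2633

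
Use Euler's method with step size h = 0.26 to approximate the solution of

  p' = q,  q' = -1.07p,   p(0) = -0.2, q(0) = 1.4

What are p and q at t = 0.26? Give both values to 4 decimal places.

0.1640, 1.4556

Euler on (p,q): p_{n+1} = p_n + h·p', q_{n+1} = q_n + h·q'.
0.000000: (-0.200000, 1.400000); f=(1.400000, 0.214000) → (0.164000, 1.455640)
(p(0.26), q(0.26)) ≈ (0.1640, 1.4556)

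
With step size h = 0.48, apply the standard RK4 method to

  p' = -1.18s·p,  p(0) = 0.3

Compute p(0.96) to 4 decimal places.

0.1742

RK4: k1 = f(s_n, p_n); k2 = f(s_n + h/2, p_n + (h/2)·k1); k3 = f(s_n + h/2, p_n + (h/2)·k2); k4 = f(s_n + h, p_n + h·k3); p_{n+1} = p_n + (h/6)·(k1 + 2k2 + 2k3 + k4).
s=0.000000, p=0.300000:
  k1 = f(0.000000, 0.300000) = 0.000000
  k2 = f(0.240000, 0.300000) = -0.084960
  k3 = f(0.240000, 0.279610) = -0.079185
  k4 = f(0.480000, 0.261991) = -0.148392
  p ← 0.300000 + (0.48/6)·(k1 + 2k2 + 2k3 + k4) = 0.261865
s=0.480000, p=0.261865:
  k1 = f(0.480000, 0.261865) = -0.148321
  k2 = f(0.720000, 0.226268) = -0.192238
  k3 = f(0.720000, 0.215728) = -0.183283
  k4 = f(0.960000, 0.173890) = -0.196982
  p ← 0.261865 + (0.48/6)·(k1 + 2k2 + 2k3 + k4) = 0.174158
p(0.96) ≈ 0.1742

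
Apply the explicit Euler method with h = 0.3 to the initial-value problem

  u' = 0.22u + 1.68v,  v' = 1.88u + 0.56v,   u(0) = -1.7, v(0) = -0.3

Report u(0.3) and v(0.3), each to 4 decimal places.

-1.9634, -1.3092

Euler on (u,v): u_{n+1} = u_n + h·u', v_{n+1} = v_n + h·v'.
0.000000: (-1.700000, -0.300000); f=(-0.878000, -3.364000) → (-1.963400, -1.309200)
(u(0.3), v(0.3)) ≈ (-1.9634, -1.3092)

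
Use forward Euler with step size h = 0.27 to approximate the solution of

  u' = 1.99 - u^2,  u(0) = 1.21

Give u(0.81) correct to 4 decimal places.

1.4071

Euler: u_{n+1} = u_n + h·f(t_n, u_n).
t=0.000000, u=1.210000: f=0.525900 → u ← 1.210000 + 0.27·0.525900 = 1.351993
t=0.270000, u=1.351993: f=0.162115 → u ← 1.351993 + 0.27·0.162115 = 1.395764
t=0.540000, u=1.395764: f=0.041843 → u ← 1.395764 + 0.27·0.041843 = 1.407062
u(0.81) ≈ 1.4071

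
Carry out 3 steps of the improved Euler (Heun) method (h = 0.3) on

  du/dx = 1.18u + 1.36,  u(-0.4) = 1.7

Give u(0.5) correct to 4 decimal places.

Heun: k1 = f(x_n, u_n); k2 = f(x_n + h, u_n + h·k1); u_{n+1} = u_n + (h/2)·(k1 + k2).
x=-0.400000, u=1.700000:
  k1 = f(-0.400000, 1.700000) = 3.366000
  k2 = f(-0.100000, 2.709800) = 4.557564
  u ← 1.700000 + (0.3/2)·(3.366000 + 4.557564) = 2.888535
x=-0.100000, u=2.888535:
  k1 = f(-0.100000, 2.888535) = 4.768471
  k2 = f(0.200000, 4.319076) = 6.456510
  u ← 2.888535 + (0.3/2)·(4.768471 + 6.456510) = 4.572282
x=0.200000, u=4.572282:
  k1 = f(0.200000, 4.572282) = 6.755292
  k2 = f(0.500000, 6.598869) = 9.146666
  u ← 4.572282 + (0.3/2)·(6.755292 + 9.146666) = 6.957575
u(0.5) ≈ 6.9576

6.9576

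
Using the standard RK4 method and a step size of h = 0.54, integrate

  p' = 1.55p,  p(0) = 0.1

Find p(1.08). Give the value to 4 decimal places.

0.5315

RK4: k1 = f(t_n, p_n); k2 = f(t_n + h/2, p_n + (h/2)·k1); k3 = f(t_n + h/2, p_n + (h/2)·k2); k4 = f(t_n + h, p_n + h·k3); p_{n+1} = p_n + (h/6)·(k1 + 2k2 + 2k3 + k4).
t=0.000000, p=0.100000:
  k1 = f(0.000000, 0.100000) = 0.155000
  k2 = f(0.270000, 0.141850) = 0.219868
  k3 = f(0.270000, 0.159364) = 0.247015
  k4 = f(0.540000, 0.233388) = 0.361751
  p ← 0.100000 + (0.54/6)·(k1 + 2k2 + 2k3 + k4) = 0.230546
t=0.540000, p=0.230546:
  k1 = f(0.540000, 0.230546) = 0.357347
  k2 = f(0.810000, 0.327030) = 0.506897
  k3 = f(0.810000, 0.367408) = 0.569483
  k4 = f(1.080000, 0.538067) = 0.834004
  p ← 0.230546 + (0.54/6)·(k1 + 2k2 + 2k3 + k4) = 0.531516
p(1.08) ≈ 0.5315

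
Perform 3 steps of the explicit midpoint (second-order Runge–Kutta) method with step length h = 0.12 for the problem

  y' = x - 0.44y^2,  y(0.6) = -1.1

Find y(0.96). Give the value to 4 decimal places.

Midpoint: k1 = f(x_n, y_n); k2 = f(x_n + h/2, y_n + (h/2)·k1); y_{n+1} = y_n + h·k2.
x=0.600000, y=-1.100000:
  k1 = f(0.600000, -1.100000) = 0.067600
  k2 = f(0.660000, -1.095944) = 0.131519
  y ← -1.100000 + 0.12·0.131519 = -1.084218
x=0.720000, y=-1.084218:
  k1 = f(0.720000, -1.084218) = 0.202768
  k2 = f(0.780000, -1.072052) = 0.274310
  y ← -1.084218 + 0.12·0.274310 = -1.051300
x=0.840000, y=-1.051300:
  k1 = f(0.840000, -1.051300) = 0.353698
  k2 = f(0.900000, -1.030079) = 0.433133
  y ← -1.051300 + 0.12·0.433133 = -0.999325
y(0.96) ≈ -0.9993

-0.9993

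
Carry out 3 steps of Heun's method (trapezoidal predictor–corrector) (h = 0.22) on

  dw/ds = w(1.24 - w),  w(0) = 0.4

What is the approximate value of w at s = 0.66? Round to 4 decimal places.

Heun: k1 = f(s_n, w_n); k2 = f(s_n + h, w_n + h·k1); w_{n+1} = w_n + (h/2)·(k1 + k2).
s=0.000000, w=0.400000:
  k1 = f(0.000000, 0.400000) = 0.336000
  k2 = f(0.220000, 0.473920) = 0.363061
  w ← 0.400000 + (0.22/2)·(0.336000 + 0.363061) = 0.476897
s=0.220000, w=0.476897:
  k1 = f(0.220000, 0.476897) = 0.363921
  k2 = f(0.440000, 0.556959) = 0.380426
  w ← 0.476897 + (0.22/2)·(0.363921 + 0.380426) = 0.558775
s=0.440000, w=0.558775:
  k1 = f(0.440000, 0.558775) = 0.380651
  k2 = f(0.660000, 0.642518) = 0.383893
  w ← 0.558775 + (0.22/2)·(0.380651 + 0.383893) = 0.642875
w(0.66) ≈ 0.6429

0.6429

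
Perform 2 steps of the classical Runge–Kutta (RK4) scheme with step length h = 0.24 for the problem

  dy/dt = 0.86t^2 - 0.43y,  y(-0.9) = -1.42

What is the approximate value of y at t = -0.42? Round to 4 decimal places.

-0.9896

RK4: k1 = f(t_n, y_n); k2 = f(t_n + h/2, y_n + (h/2)·k1); k3 = f(t_n + h/2, y_n + (h/2)·k2); k4 = f(t_n + h, y_n + h·k3); y_{n+1} = y_n + (h/6)·(k1 + 2k2 + 2k3 + k4).
t=-0.900000, y=-1.420000:
  k1 = f(-0.900000, -1.420000) = 1.307200
  k2 = f(-0.780000, -1.263136) = 1.066372
  k3 = f(-0.780000, -1.292035) = 1.078799
  k4 = f(-0.660000, -1.161088) = 0.873884
  y ← -1.420000 + (0.24/6)·(k1 + 2k2 + 2k3 + k4) = -1.161143
t=-0.660000, y=-1.161143:
  k1 = f(-0.660000, -1.161143) = 0.873907
  k2 = f(-0.540000, -1.056274) = 0.704974
  k3 = f(-0.540000, -1.076546) = 0.713691
  k4 = f(-0.420000, -0.989857) = 0.577343
  y ← -1.161143 + (0.24/6)·(k1 + 2k2 + 2k3 + k4) = -0.989600
y(-0.42) ≈ -0.9896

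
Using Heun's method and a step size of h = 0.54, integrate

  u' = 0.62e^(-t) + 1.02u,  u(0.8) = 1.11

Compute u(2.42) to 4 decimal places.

6.1563

Heun: k1 = f(t_n, u_n); k2 = f(t_n + h, u_n + h·k1); u_{n+1} = u_n + (h/2)·(k1 + k2).
t=0.800000, u=1.110000:
  k1 = f(0.800000, 1.110000) = 1.410784
  k2 = f(1.340000, 1.871823) = 2.071604
  u ← 1.110000 + (0.54/2)·(1.410784 + 2.071604) = 2.050245
t=1.340000, u=2.050245:
  k1 = f(1.340000, 2.050245) = 2.253594
  k2 = f(1.880000, 3.267186) = 3.427135
  u ← 2.050245 + (0.54/2)·(2.253594 + 3.427135) = 3.584042
t=1.880000, u=3.584042:
  k1 = f(1.880000, 3.584042) = 3.750328
  k2 = f(2.420000, 5.609219) = 5.776535
  u ← 3.584042 + (0.54/2)·(3.750328 + 5.776535) = 6.156295
u(2.42) ≈ 6.1563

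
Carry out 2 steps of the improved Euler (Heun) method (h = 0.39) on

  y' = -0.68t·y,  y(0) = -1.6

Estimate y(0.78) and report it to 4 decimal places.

-1.2981

Heun: k1 = f(t_n, y_n); k2 = f(t_n + h, y_n + h·k1); y_{n+1} = y_n + (h/2)·(k1 + k2).
t=0.000000, y=-1.600000:
  k1 = f(0.000000, -1.600000) = 0.000000
  k2 = f(0.390000, -1.600000) = 0.424320
  y ← -1.600000 + (0.39/2)·(0.000000 + 0.424320) = -1.517258
t=0.390000, y=-1.517258:
  k1 = f(0.390000, -1.517258) = 0.402377
  k2 = f(0.780000, -1.360331) = 0.721519
  y ← -1.517258 + (0.39/2)·(0.402377 + 0.721519) = -1.298098
y(0.78) ≈ -1.2981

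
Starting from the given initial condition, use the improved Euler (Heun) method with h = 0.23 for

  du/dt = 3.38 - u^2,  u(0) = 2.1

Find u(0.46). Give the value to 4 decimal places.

1.9060

Heun: k1 = f(t_n, u_n); k2 = f(t_n + h, u_n + h·k1); u_{n+1} = u_n + (h/2)·(k1 + k2).
t=0.000000, u=2.100000:
  k1 = f(0.000000, 2.100000) = -1.030000
  k2 = f(0.230000, 1.863100) = -0.091142
  u ← 2.100000 + (0.23/2)·(-1.030000 + (-0.091142)) = 1.971069
t=0.230000, u=1.971069:
  k1 = f(0.230000, 1.971069) = -0.505112
  k2 = f(0.460000, 1.854893) = -0.060628
  u ← 1.971069 + (0.23/2)·(-0.505112 + (-0.060628)) = 1.906009
u(0.46) ≈ 1.9060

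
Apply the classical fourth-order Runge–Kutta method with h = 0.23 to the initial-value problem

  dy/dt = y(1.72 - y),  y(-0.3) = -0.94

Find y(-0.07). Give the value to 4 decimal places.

RK4: k1 = f(t_n, y_n); k2 = f(t_n + h/2, y_n + (h/2)·k1); k3 = f(t_n + h/2, y_n + (h/2)·k2); k4 = f(t_n + h, y_n + h·k3); y_{n+1} = y_n + (h/6)·(k1 + 2k2 + 2k3 + k4).
t=-0.300000, y=-0.940000:
  k1 = f(-0.300000, -0.940000) = -2.500400
  k2 = f(-0.185000, -1.227546) = -3.618248
  k3 = f(-0.185000, -1.356099) = -4.171493
  k4 = f(-0.070000, -1.899443) = -6.874928
  y ← -0.940000 + (0.23/6)·(k1 + 2k2 + 2k3 + k4) = -1.896601
y(-0.07) ≈ -1.8966

-1.8966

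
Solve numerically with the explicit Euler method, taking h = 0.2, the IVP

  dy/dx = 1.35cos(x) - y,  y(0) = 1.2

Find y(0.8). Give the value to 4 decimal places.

1.2209

Euler: y_{n+1} = y_n + h·f(x_n, y_n).
x=0.000000, y=1.200000: f=0.150000 → y ← 1.200000 + 0.2·0.150000 = 1.230000
x=0.200000, y=1.230000: f=0.093090 → y ← 1.230000 + 0.2·0.093090 = 1.248618
x=0.400000, y=1.248618: f=-0.005186 → y ← 1.248618 + 0.2·(-0.005186) = 1.247581
x=0.600000, y=1.247581: f=-0.133378 → y ← 1.247581 + 0.2·(-0.133378) = 1.220905
y(0.8) ≈ 1.2209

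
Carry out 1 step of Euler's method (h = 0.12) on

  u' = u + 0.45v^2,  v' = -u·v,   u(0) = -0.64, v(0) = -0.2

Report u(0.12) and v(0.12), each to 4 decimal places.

-0.7146, -0.2154

Euler on (u,v): u_{n+1} = u_n + h·u', v_{n+1} = v_n + h·v'.
0.000000: (-0.640000, -0.200000); f=(-0.622000, -0.128000) → (-0.714640, -0.215360)
(u(0.12), v(0.12)) ≈ (-0.7146, -0.2154)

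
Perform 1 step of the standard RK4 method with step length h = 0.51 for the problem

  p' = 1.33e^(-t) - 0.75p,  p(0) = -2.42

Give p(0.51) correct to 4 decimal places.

-1.2168

RK4: k1 = f(t_n, p_n); k2 = f(t_n + h/2, p_n + (h/2)·k1); k3 = f(t_n + h/2, p_n + (h/2)·k2); k4 = f(t_n + h, p_n + h·k3); p_{n+1} = p_n + (h/6)·(k1 + 2k2 + 2k3 + k4).
t=0.000000, p=-2.420000:
  k1 = f(0.000000, -2.420000) = 3.145000
  k2 = f(0.255000, -1.618025) = 2.244158
  k3 = f(0.255000, -1.847740) = 2.416444
  k4 = f(0.510000, -1.187614) = 1.689369
  p ← -2.420000 + (0.51/6)·(k1 + 2k2 + 2k3 + k4) = -1.216776
p(0.51) ≈ -1.2168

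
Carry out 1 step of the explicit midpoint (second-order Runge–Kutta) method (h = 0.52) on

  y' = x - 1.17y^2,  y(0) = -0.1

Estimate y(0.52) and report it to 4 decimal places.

Midpoint: k1 = f(x_n, y_n); k2 = f(x_n + h/2, y_n + (h/2)·k1); y_{n+1} = y_n + h·k2.
x=0.000000, y=-0.100000:
  k1 = f(0.000000, -0.100000) = -0.011700
  k2 = f(0.260000, -0.103042) = 0.247577
  y ← -0.100000 + 0.52·0.247577 = 0.028740
y(0.52) ≈ 0.0287

0.0287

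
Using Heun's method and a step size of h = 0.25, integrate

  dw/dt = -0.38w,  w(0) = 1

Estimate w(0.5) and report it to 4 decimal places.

Heun: k1 = f(t_n, w_n); k2 = f(t_n + h, w_n + h·k1); w_{n+1} = w_n + (h/2)·(k1 + k2).
t=0.000000, w=1.000000:
  k1 = f(0.000000, 1.000000) = -0.380000
  k2 = f(0.250000, 0.905000) = -0.343900
  w ← 1.000000 + (0.25/2)·(-0.380000 + (-0.343900)) = 0.909512
t=0.250000, w=0.909512:
  k1 = f(0.250000, 0.909512) = -0.345615
  k2 = f(0.500000, 0.823109) = -0.312781
  w ← 0.909512 + (0.25/2)·(-0.345615 + (-0.312781)) = 0.827213
w(0.5) ≈ 0.8272

0.8272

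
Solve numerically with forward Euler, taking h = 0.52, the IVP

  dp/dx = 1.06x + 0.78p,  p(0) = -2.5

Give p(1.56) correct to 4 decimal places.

-5.9665

Euler: p_{n+1} = p_n + h·f(x_n, p_n).
x=0.000000, p=-2.500000: f=-1.950000 → p ← -2.500000 + 0.52·(-1.950000) = -3.514000
x=0.520000, p=-3.514000: f=-2.189720 → p ← -3.514000 + 0.52·(-2.189720) = -4.652654
x=1.040000, p=-4.652654: f=-2.526670 → p ← -4.652654 + 0.52·(-2.526670) = -5.966523
p(1.56) ≈ -5.9665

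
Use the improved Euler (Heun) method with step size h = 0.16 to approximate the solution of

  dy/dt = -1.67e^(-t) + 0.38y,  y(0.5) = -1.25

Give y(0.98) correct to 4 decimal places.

Heun: k1 = f(t_n, y_n); k2 = f(t_n + h, y_n + h·k1); y_{n+1} = y_n + (h/2)·(k1 + k2).
t=0.500000, y=-1.250000:
  k1 = f(0.500000, -1.250000) = -1.487906
  k2 = f(0.660000, -1.488065) = -1.428606
  y ← -1.250000 + (0.16/2)·(-1.487906 + (-1.428606)) = -1.483321
t=0.660000, y=-1.483321:
  k1 = f(0.660000, -1.483321) = -1.426804
  k2 = f(0.820000, -1.711610) = -1.385933
  y ← -1.483321 + (0.16/2)·(-1.426804 + (-1.385933)) = -1.708340
t=0.820000, y=-1.708340:
  k1 = f(0.820000, -1.708340) = -1.384690
  k2 = f(0.980000, -1.929890) = -1.360128
  y ← -1.708340 + (0.16/2)·(-1.384690 + (-1.360128)) = -1.927925
y(0.98) ≈ -1.9279

-1.9279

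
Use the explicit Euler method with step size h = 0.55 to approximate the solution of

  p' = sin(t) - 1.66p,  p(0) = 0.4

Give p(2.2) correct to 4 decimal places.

0.5931

Euler: p_{n+1} = p_n + h·f(t_n, p_n).
t=0.000000, p=0.400000: f=-0.664000 → p ← 0.400000 + 0.55·(-0.664000) = 0.034800
t=0.550000, p=0.034800: f=0.464919 → p ← 0.034800 + 0.55·0.464919 = 0.290506
t=1.100000, p=0.290506: f=0.408968 → p ← 0.290506 + 0.55·0.408968 = 0.515438
t=1.650000, p=0.515438: f=0.141238 → p ← 0.515438 + 0.55·0.141238 = 0.593119
p(2.2) ≈ 0.5931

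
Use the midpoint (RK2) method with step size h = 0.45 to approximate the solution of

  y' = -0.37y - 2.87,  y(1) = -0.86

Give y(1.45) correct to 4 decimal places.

-1.9127

Midpoint: k1 = f(s_n, y_n); k2 = f(s_n + h/2, y_n + (h/2)·k1); y_{n+1} = y_n + h·k2.
s=1.000000, y=-0.860000:
  k1 = f(1.000000, -0.860000) = -2.551800
  k2 = f(1.225000, -1.434155) = -2.339363
  y ← -0.860000 + 0.45·(-2.339363) = -1.912713
y(1.45) ≈ -1.9127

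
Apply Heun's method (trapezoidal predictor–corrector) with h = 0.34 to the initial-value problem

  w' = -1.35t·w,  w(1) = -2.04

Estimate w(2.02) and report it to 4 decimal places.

Heun: k1 = f(t_n, w_n); k2 = f(t_n + h, w_n + h·k1); w_{n+1} = w_n + (h/2)·(k1 + k2).
t=1.000000, w=-2.040000:
  k1 = f(1.000000, -2.040000) = 2.754000
  k2 = f(1.340000, -1.103640) = 1.996485
  w ← -2.040000 + (0.34/2)·(2.754000 + 1.996485) = -1.232418
t=1.340000, w=-1.232418:
  k1 = f(1.340000, -1.232418) = 2.229443
  k2 = f(1.680000, -0.474407) = 1.075955
  w ← -1.232418 + (0.34/2)·(2.229443 + 1.075955) = -0.670500
t=1.680000, w=-0.670500:
  k1 = f(1.680000, -0.670500) = 1.520694
  k2 = f(2.020000, -0.153464) = 0.418496
  w ← -0.670500 + (0.34/2)·(1.520694 + 0.418496) = -0.340838
w(2.02) ≈ -0.3408

-0.3408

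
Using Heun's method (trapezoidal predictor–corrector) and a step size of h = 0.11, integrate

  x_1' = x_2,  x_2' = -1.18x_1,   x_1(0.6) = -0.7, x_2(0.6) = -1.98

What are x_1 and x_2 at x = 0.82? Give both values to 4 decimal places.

Heun on (x_1,x_2): k1 = f(x_n, state_n); k2 = f(x_n + h, state_n + h·k1); state_{n+1} = state_n + (h/2)·(k1 + k2).
0.600000: (-0.700000, -1.980000)
  k1 = (-1.980000, 0.826000)
  predictor → (-0.917800, -1.889140)
  k2 = (-1.889140, 1.083004)
  → (-0.912803, -1.875005)
0.710000: (-0.912803, -1.875005)
  k1 = (-1.875005, 1.077107)
  predictor → (-1.119053, -1.756523)
  k2 = (-1.756523, 1.320483)
  → (-1.112537, -1.743137)
(x_1(0.82), x_2(0.82)) ≈ (-1.1125, -1.7431)

-1.1125, -1.7431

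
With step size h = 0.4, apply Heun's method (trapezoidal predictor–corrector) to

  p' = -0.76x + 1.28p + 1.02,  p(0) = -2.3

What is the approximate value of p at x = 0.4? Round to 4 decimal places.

Heun: k1 = f(x_n, p_n); k2 = f(x_n + h, p_n + h·k1); p_{n+1} = p_n + (h/2)·(k1 + k2).
x=0.000000, p=-2.300000:
  k1 = f(0.000000, -2.300000) = -1.924000
  k2 = f(0.400000, -3.069600) = -3.213088
  p ← -2.300000 + (0.4/2)·(-1.924000 + (-3.213088)) = -3.327418
p(0.4) ≈ -3.3274

-3.3274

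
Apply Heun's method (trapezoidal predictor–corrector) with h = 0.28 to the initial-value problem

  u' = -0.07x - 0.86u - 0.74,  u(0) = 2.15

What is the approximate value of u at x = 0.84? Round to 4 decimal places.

0.5936

Heun: k1 = f(x_n, u_n); k2 = f(x_n + h, u_n + h·k1); u_{n+1} = u_n + (h/2)·(k1 + k2).
x=0.000000, u=2.150000:
  k1 = f(0.000000, 2.150000) = -2.589000
  k2 = f(0.280000, 1.425080) = -1.985169
  u ← 2.150000 + (0.28/2)·(-2.589000 + (-1.985169)) = 1.509616
x=0.280000, u=1.509616:
  k1 = f(0.280000, 1.509616) = -2.057870
  k2 = f(0.560000, 0.933413) = -1.581935
  u ← 1.509616 + (0.28/2)·(-2.057870 + (-1.581935)) = 1.000044
x=0.560000, u=1.000044:
  k1 = f(0.560000, 1.000044) = -1.639238
  k2 = f(0.840000, 0.541057) = -1.264109
  u ← 1.000044 + (0.28/2)·(-1.639238 + (-1.264109)) = 0.593575
u(0.84) ≈ 0.5936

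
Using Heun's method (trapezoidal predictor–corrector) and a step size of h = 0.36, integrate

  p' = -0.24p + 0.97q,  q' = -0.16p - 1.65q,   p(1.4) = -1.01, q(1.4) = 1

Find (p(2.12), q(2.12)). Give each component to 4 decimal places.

Heun on (p,q): k1 = f(t_n, state_n); k2 = f(t_n + h, state_n + h·k1); state_{n+1} = state_n + (h/2)·(k1 + k2).
1.400000: (-1.010000, 1.000000)
  k1 = (1.212400, -1.488400)
  predictor → (-0.573536, 0.464176)
  k2 = (0.587899, -0.674125)
  → (-0.685946, 0.610746)
1.760000: (-0.685946, 0.610746)
  k1 = (0.757050, -0.897979)
  predictor → (-0.413408, 0.287473)
  k2 = (0.378067, -0.408185)
  → (-0.481625, 0.375636)
(p(2.12), q(2.12)) ≈ (-0.4816, 0.3756)

-0.4816, 0.3756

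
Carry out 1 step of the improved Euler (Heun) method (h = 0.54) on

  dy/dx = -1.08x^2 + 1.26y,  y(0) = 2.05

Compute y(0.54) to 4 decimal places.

3.8343

Heun: k1 = f(x_n, y_n); k2 = f(x_n + h, y_n + h·k1); y_{n+1} = y_n + (h/2)·(k1 + k2).
x=0.000000, y=2.050000:
  k1 = f(0.000000, 2.050000) = 2.583000
  k2 = f(0.540000, 3.444820) = 4.025545
  y ← 2.050000 + (0.54/2)·(2.583000 + 4.025545) = 3.834307
y(0.54) ≈ 3.8343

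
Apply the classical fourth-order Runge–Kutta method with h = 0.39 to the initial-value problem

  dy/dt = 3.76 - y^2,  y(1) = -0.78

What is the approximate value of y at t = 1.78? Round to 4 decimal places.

RK4: k1 = f(t_n, y_n); k2 = f(t_n + h/2, y_n + (h/2)·k1); k3 = f(t_n + h/2, y_n + (h/2)·k2); k4 = f(t_n + h, y_n + h·k3); y_{n+1} = y_n + (h/6)·(k1 + 2k2 + 2k3 + k4).
t=1.000000, y=-0.780000:
  k1 = f(1.000000, -0.780000) = 3.151600
  k2 = f(1.195000, -0.165438) = 3.732630
  k3 = f(1.195000, -0.052137) = 3.757282
  k4 = f(1.390000, 0.685340) = 3.290309
  y ← -0.780000 + (0.39/6)·(k1 + 2k2 + 2k3 + k4) = 0.612413
t=1.390000, y=0.612413:
  k1 = f(1.390000, 0.612413) = 3.384951
  k2 = f(1.585000, 1.272478) = 2.140800
  k3 = f(1.585000, 1.029869) = 2.699371
  k4 = f(1.780000, 1.665167) = 0.987218
  y ← 0.612413 + (0.39/6)·(k1 + 2k2 + 2k3 + k4) = 1.525826
y(1.78) ≈ 1.5258

1.5258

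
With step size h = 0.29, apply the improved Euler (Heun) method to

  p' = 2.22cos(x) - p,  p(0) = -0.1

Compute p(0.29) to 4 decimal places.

Heun: k1 = f(x_n, p_n); k2 = f(x_n + h, p_n + h·k1); p_{n+1} = p_n + (h/2)·(k1 + k2).
x=0.000000, p=-0.100000:
  k1 = f(0.000000, -0.100000) = 2.320000
  k2 = f(0.290000, 0.572800) = 1.554501
  p ← -0.100000 + (0.29/2)·(2.320000 + 1.554501) = 0.461803
p(0.29) ≈ 0.4618

0.4618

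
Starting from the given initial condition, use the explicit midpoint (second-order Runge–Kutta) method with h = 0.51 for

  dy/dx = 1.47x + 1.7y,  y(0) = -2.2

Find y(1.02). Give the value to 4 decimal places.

-9.8987

Midpoint: k1 = f(x_n, y_n); k2 = f(x_n + h/2, y_n + (h/2)·k1); y_{n+1} = y_n + h·k2.
x=0.000000, y=-2.200000:
  k1 = f(0.000000, -2.200000) = -3.740000
  k2 = f(0.255000, -3.153700) = -4.986440
  y ← -2.200000 + 0.51·(-4.986440) = -4.743084
x=0.510000, y=-4.743084:
  k1 = f(0.510000, -4.743084) = -7.313543
  k2 = f(0.765000, -6.608038) = -10.109115
  y ← -4.743084 + 0.51·(-10.109115) = -9.898733
y(1.02) ≈ -9.8987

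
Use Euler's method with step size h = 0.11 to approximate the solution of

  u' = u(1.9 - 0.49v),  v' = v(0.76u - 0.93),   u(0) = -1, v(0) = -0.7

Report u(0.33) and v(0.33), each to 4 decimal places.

Euler on (u,v): u_{n+1} = u_n + h·u', v_{n+1} = v_n + h·v'.
0.000000: (-1.000000, -0.700000); f=(-2.243000, 1.183000) → (-1.246730, -0.569870)
0.110000: (-1.246730, -0.569870); f=(-2.716919, 1.069939) → (-1.545591, -0.452177)
0.220000: (-1.545591, -0.452177); f=(-3.279074, 0.951673) → (-1.906289, -0.347493)
(u(0.33), v(0.33)) ≈ (-1.9063, -0.3475)

-1.9063, -0.3475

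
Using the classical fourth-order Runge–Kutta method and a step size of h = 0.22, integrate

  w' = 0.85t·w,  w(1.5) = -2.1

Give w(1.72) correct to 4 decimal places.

RK4: k1 = f(t_n, w_n); k2 = f(t_n + h/2, w_n + (h/2)·k1); k3 = f(t_n + h/2, w_n + (h/2)·k2); k4 = f(t_n + h, w_n + h·k3); w_{n+1} = w_n + (h/6)·(k1 + 2k2 + 2k3 + k4).
t=1.500000, w=-2.100000:
  k1 = f(1.500000, -2.100000) = -2.677500
  k2 = f(1.610000, -2.394525) = -3.276907
  k3 = f(1.610000, -2.460460) = -3.367139
  k4 = f(1.720000, -2.840771) = -4.153207
  w ← -2.100000 + (0.22/6)·(k1 + 2k2 + 2k3 + k4) = -2.837689
w(1.72) ≈ -2.8377

-2.8377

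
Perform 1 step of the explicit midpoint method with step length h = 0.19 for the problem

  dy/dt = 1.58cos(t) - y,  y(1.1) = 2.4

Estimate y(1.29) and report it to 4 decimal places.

2.0846

Midpoint: k1 = f(t_n, y_n); k2 = f(t_n + h/2, y_n + (h/2)·k1); y_{n+1} = y_n + h·k2.
t=1.100000, y=2.400000:
  k1 = f(1.100000, 2.400000) = -1.683318
  k2 = f(1.195000, 2.240085) = -1.660204
  y ← 2.400000 + 0.19·(-1.660204) = 2.084561
y(1.29) ≈ 2.0846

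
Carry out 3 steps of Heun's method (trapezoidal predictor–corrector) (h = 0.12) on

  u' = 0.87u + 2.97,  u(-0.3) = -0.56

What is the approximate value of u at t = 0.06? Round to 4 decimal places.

0.4876

Heun: k1 = f(t_n, u_n); k2 = f(t_n + h, u_n + h·k1); u_{n+1} = u_n + (h/2)·(k1 + k2).
t=-0.300000, u=-0.560000:
  k1 = f(-0.300000, -0.560000) = 2.482800
  k2 = f(-0.180000, -0.262064) = 2.742004
  u ← -0.560000 + (0.12/2)·(2.482800 + 2.742004) = -0.246512
t=-0.180000, u=-0.246512:
  k1 = f(-0.180000, -0.246512) = 2.755535
  k2 = f(-0.060000, 0.084152) = 3.043213
  u ← -0.246512 + (0.12/2)·(2.755535 + 3.043213) = 0.101413
t=-0.060000, u=0.101413:
  k1 = f(-0.060000, 0.101413) = 3.058229
  k2 = f(0.060000, 0.468401) = 3.377509
  u ← 0.101413 + (0.12/2)·(3.058229 + 3.377509) = 0.487557
u(0.06) ≈ 0.4876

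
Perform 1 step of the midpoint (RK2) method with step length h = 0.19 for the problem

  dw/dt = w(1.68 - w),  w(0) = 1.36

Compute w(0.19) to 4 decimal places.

Midpoint: k1 = f(t_n, w_n); k2 = f(t_n + h/2, w_n + (h/2)·k1); w_{n+1} = w_n + h·k2.
t=0.000000, w=1.360000:
  k1 = f(0.000000, 1.360000) = 0.435200
  k2 = f(0.095000, 1.401344) = 0.390493
  w ← 1.360000 + 0.19·0.390493 = 1.434194
w(0.19) ≈ 1.4342

1.4342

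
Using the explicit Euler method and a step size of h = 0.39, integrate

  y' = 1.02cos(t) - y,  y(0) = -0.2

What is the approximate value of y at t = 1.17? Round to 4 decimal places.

0.6099

Euler: y_{n+1} = y_n + h·f(t_n, y_n).
t=0.000000, y=-0.200000: f=1.220000 → y ← -0.200000 + 0.39·1.220000 = 0.275800
t=0.390000, y=0.275800: f=0.667607 → y ← 0.275800 + 0.39·0.667607 = 0.536167
t=0.780000, y=0.536167: f=0.188965 → y ← 0.536167 + 0.39·0.188965 = 0.609863
y(1.17) ≈ 0.6099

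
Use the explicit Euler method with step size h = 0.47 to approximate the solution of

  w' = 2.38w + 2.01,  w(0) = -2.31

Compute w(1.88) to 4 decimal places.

Euler: w_{n+1} = w_n + h·f(t_n, w_n).
t=0.000000, w=-2.310000: f=-3.487800 → w ← -2.310000 + 0.47·(-3.487800) = -3.949266
t=0.470000, w=-3.949266: f=-7.389253 → w ← -3.949266 + 0.47·(-7.389253) = -7.422215
t=0.940000, w=-7.422215: f=-15.654872 → w ← -7.422215 + 0.47·(-15.654872) = -14.780005
t=1.410000, w=-14.780005: f=-33.166411 → w ← -14.780005 + 0.47·(-33.166411) = -30.368218
w(1.88) ≈ -30.3682

-30.3682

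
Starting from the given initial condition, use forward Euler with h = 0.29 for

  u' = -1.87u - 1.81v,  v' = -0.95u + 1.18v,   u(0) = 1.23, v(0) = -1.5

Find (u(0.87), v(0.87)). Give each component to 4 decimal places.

2.7004, -5.2472

Euler on (u,v): u_{n+1} = u_n + h·u', v_{n+1} = v_n + h·v'.
0.000000: (1.230000, -1.500000); f=(0.414900, -2.938500) → (1.350321, -2.352165)
0.290000: (1.350321, -2.352165); f=(1.732318, -4.058360) → (1.852693, -3.529089)
0.580000: (1.852693, -3.529089); f=(2.923115, -5.924384) → (2.700397, -5.247161)
(u(0.87), v(0.87)) ≈ (2.7004, -5.2472)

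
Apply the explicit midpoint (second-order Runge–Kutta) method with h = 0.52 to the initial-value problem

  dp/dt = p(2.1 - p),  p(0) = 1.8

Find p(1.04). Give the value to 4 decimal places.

Midpoint: k1 = f(t_n, p_n); k2 = f(t_n + h/2, p_n + (h/2)·k1); p_{n+1} = p_n + h·k2.
t=0.000000, p=1.800000:
  k1 = f(0.000000, 1.800000) = 0.540000
  k2 = f(0.260000, 1.940400) = 0.309688
  p ← 1.800000 + 0.52·0.309688 = 1.961038
t=0.520000, p=1.961038:
  k1 = f(0.520000, 1.961038) = 0.272510
  k2 = f(0.780000, 2.031890) = 0.138391
  p ← 1.961038 + 0.52·0.138391 = 2.033001
p(1.04) ≈ 2.0330

2.0330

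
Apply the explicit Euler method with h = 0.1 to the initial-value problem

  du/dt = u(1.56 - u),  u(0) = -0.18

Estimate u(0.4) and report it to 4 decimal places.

-0.3482

Euler: u_{n+1} = u_n + h·f(t_n, u_n).
t=0.000000, u=-0.180000: f=-0.313200 → u ← -0.180000 + 0.1·(-0.313200) = -0.211320
t=0.100000, u=-0.211320: f=-0.374315 → u ← -0.211320 + 0.1·(-0.374315) = -0.248752
t=0.200000, u=-0.248752: f=-0.449930 → u ← -0.248752 + 0.1·(-0.449930) = -0.293745
t=0.300000, u=-0.293745: f=-0.544527 → u ← -0.293745 + 0.1·(-0.544527) = -0.348197
u(0.4) ≈ -0.3482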